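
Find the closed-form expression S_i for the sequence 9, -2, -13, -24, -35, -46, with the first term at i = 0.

Check differences: -2 - 9 = -11
-13 - -2 = -11
Common difference d = -11.
First term a = 9.
Formula: S_i = 9 - 11*i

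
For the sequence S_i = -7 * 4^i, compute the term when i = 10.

S_10 = -7 * 4^10 = -7 * 1048576 = -7340032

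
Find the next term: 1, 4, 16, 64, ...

Ratios: 4 / 1 = 4.0
This is a geometric sequence with common ratio r = 4.
Next term = 64 * 4 = 256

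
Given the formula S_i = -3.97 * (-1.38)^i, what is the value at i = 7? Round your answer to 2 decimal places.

S_7 = -3.97 * (-1.38)^7 ≈ -3.97 * -9.5313 ≈ 37.84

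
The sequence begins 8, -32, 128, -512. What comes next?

Ratios: -32 / 8 = -4.0
This is a geometric sequence with common ratio r = -4.
Next term = -512 * -4 = 2048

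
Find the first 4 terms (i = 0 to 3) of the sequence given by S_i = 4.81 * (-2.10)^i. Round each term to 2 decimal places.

This is a geometric sequence.
i=0: S_0 = 4.81 * (-2.1)^0 = 4.81
i=1: S_1 = 4.81 * (-2.1)^1 ≈ -10.1
i=2: S_2 = 4.81 * (-2.1)^2 ≈ 21.21
i=3: S_3 = 4.81 * (-2.1)^3 ≈ -44.55
The first 4 terms are: [4.81, -10.1, 21.21, -44.55]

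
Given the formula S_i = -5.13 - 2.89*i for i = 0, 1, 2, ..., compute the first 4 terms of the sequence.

This is an arithmetic sequence.
i=0: S_0 = -5.13 + -2.89*0 = -5.13
i=1: S_1 = -5.13 + -2.89*1 = -8.02
i=2: S_2 = -5.13 + -2.89*2 = -10.91
i=3: S_3 = -5.13 + -2.89*3 = -13.8
The first 4 terms are: [-5.13, -8.02, -10.91, -13.8]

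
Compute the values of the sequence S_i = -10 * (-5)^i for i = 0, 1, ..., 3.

This is a geometric sequence.
i=0: S_0 = -10 * (-5)^0 = -10
i=1: S_1 = -10 * (-5)^1 = 50
i=2: S_2 = -10 * (-5)^2 = -250
i=3: S_3 = -10 * (-5)^3 = 1250
The first 4 terms are: [-10, 50, -250, 1250]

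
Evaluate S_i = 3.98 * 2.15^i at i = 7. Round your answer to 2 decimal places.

S_7 = 3.98 * 2.15^7 ≈ 3.98 * 212.3583 ≈ 845.19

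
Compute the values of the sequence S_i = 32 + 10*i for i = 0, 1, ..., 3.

This is an arithmetic sequence.
i=0: S_0 = 32 + 10*0 = 32
i=1: S_1 = 32 + 10*1 = 42
i=2: S_2 = 32 + 10*2 = 52
i=3: S_3 = 32 + 10*3 = 62
The first 4 terms are: [32, 42, 52, 62]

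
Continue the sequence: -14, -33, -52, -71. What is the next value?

Differences: -33 - -14 = -19
This is an arithmetic sequence with common difference d = -19.
Next term = -71 + -19 = -90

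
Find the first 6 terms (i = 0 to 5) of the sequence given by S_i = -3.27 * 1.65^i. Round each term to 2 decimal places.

This is a geometric sequence.
i=0: S_0 = -3.27 * 1.65^0 = -3.27
i=1: S_1 = -3.27 * 1.65^1 ≈ -5.4
i=2: S_2 = -3.27 * 1.65^2 ≈ -8.9
i=3: S_3 = -3.27 * 1.65^3 ≈ -14.69
i=4: S_4 = -3.27 * 1.65^4 ≈ -24.24
i=5: S_5 = -3.27 * 1.65^5 ≈ -39.99
The first 6 terms are: [-3.27, -5.4, -8.9, -14.69, -24.24, -39.99]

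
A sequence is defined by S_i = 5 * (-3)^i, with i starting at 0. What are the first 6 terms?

This is a geometric sequence.
i=0: S_0 = 5 * (-3)^0 = 5
i=1: S_1 = 5 * (-3)^1 = -15
i=2: S_2 = 5 * (-3)^2 = 45
i=3: S_3 = 5 * (-3)^3 = -135
i=4: S_4 = 5 * (-3)^4 = 405
i=5: S_5 = 5 * (-3)^5 = -1215
The first 6 terms are: [5, -15, 45, -135, 405, -1215]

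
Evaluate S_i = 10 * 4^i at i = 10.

S_10 = 10 * 4^10 = 10 * 1048576 = 10485760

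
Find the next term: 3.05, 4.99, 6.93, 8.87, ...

Differences: 4.99 - 3.05 = 1.94
This is an arithmetic sequence with common difference d = 1.94.
Next term = 8.87 + 1.94 = 10.81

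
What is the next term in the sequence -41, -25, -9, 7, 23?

Differences: -25 - -41 = 16
This is an arithmetic sequence with common difference d = 16.
Next term = 23 + 16 = 39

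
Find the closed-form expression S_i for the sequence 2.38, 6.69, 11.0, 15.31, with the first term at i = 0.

Check differences: 6.69 - 2.38 = 4.31
11.0 - 6.69 = 4.31
Common difference d = 4.31.
First term a = 2.38.
Formula: S_i = 2.38 + 4.31*i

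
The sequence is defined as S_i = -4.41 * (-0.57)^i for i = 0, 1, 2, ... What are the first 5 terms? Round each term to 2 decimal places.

This is a geometric sequence.
i=0: S_0 = -4.41 * (-0.57)^0 = -4.41
i=1: S_1 = -4.41 * (-0.57)^1 ≈ 2.51
i=2: S_2 = -4.41 * (-0.57)^2 ≈ -1.43
i=3: S_3 = -4.41 * (-0.57)^3 ≈ 0.82
i=4: S_4 = -4.41 * (-0.57)^4 ≈ -0.47
The first 5 terms are: [-4.41, 2.51, -1.43, 0.82, -0.47]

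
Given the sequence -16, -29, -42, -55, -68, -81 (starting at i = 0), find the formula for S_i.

Check differences: -29 - -16 = -13
-42 - -29 = -13
Common difference d = -13.
First term a = -16.
Formula: S_i = -16 - 13*i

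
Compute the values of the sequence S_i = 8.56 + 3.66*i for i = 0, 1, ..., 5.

This is an arithmetic sequence.
i=0: S_0 = 8.56 + 3.66*0 = 8.56
i=1: S_1 = 8.56 + 3.66*1 = 12.22
i=2: S_2 = 8.56 + 3.66*2 = 15.88
i=3: S_3 = 8.56 + 3.66*3 = 19.54
i=4: S_4 = 8.56 + 3.66*4 = 23.2
i=5: S_5 = 8.56 + 3.66*5 = 26.86
The first 6 terms are: [8.56, 12.22, 15.88, 19.54, 23.2, 26.86]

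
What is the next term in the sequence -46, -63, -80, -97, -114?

Differences: -63 - -46 = -17
This is an arithmetic sequence with common difference d = -17.
Next term = -114 + -17 = -131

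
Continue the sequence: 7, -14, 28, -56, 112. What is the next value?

Ratios: -14 / 7 = -2.0
This is a geometric sequence with common ratio r = -2.
Next term = 112 * -2 = -224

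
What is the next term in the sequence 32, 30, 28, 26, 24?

Differences: 30 - 32 = -2
This is an arithmetic sequence with common difference d = -2.
Next term = 24 + -2 = 22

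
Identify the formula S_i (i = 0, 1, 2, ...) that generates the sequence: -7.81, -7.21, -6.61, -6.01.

Check differences: -7.21 - -7.81 = 0.6
-6.61 - -7.21 = 0.6
Common difference d = 0.6.
First term a = -7.81.
Formula: S_i = -7.81 + 0.60*i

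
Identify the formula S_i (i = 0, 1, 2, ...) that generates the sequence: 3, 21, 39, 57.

Check differences: 21 - 3 = 18
39 - 21 = 18
Common difference d = 18.
First term a = 3.
Formula: S_i = 3 + 18*i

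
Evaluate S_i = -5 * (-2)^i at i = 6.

S_6 = -5 * (-2)^6 = -5 * 64 = -320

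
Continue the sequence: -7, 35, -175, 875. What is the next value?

Ratios: 35 / -7 = -5.0
This is a geometric sequence with common ratio r = -5.
Next term = 875 * -5 = -4375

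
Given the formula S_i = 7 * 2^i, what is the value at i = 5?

S_5 = 7 * 2^5 = 7 * 32 = 224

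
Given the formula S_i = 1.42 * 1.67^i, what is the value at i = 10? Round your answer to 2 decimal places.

S_10 = 1.42 * 1.67^10 ≈ 1.42 * 168.7193 ≈ 239.58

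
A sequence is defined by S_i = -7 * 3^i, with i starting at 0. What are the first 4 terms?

This is a geometric sequence.
i=0: S_0 = -7 * 3^0 = -7
i=1: S_1 = -7 * 3^1 = -21
i=2: S_2 = -7 * 3^2 = -63
i=3: S_3 = -7 * 3^3 = -189
The first 4 terms are: [-7, -21, -63, -189]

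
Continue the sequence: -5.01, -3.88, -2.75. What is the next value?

Differences: -3.88 - -5.01 = 1.13
This is an arithmetic sequence with common difference d = 1.13.
Next term = -2.75 + 1.13 = -1.62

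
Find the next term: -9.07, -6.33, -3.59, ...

Differences: -6.33 - -9.07 = 2.74
This is an arithmetic sequence with common difference d = 2.74.
Next term = -3.59 + 2.74 = -0.85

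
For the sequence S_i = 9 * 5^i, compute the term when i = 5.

S_5 = 9 * 5^5 = 9 * 3125 = 28125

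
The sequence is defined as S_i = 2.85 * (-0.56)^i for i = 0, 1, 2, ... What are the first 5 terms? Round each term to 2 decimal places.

This is a geometric sequence.
i=0: S_0 = 2.85 * (-0.56)^0 = 2.85
i=1: S_1 = 2.85 * (-0.56)^1 ≈ -1.6
i=2: S_2 = 2.85 * (-0.56)^2 ≈ 0.89
i=3: S_3 = 2.85 * (-0.56)^3 ≈ -0.5
i=4: S_4 = 2.85 * (-0.56)^4 ≈ 0.28
The first 5 terms are: [2.85, -1.6, 0.89, -0.5, 0.28]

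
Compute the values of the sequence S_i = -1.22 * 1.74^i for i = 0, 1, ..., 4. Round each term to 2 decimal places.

This is a geometric sequence.
i=0: S_0 = -1.22 * 1.74^0 = -1.22
i=1: S_1 = -1.22 * 1.74^1 ≈ -2.12
i=2: S_2 = -1.22 * 1.74^2 ≈ -3.69
i=3: S_3 = -1.22 * 1.74^3 ≈ -6.43
i=4: S_4 = -1.22 * 1.74^4 ≈ -11.18
The first 5 terms are: [-1.22, -2.12, -3.69, -6.43, -11.18]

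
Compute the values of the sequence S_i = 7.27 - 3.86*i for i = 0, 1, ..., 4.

This is an arithmetic sequence.
i=0: S_0 = 7.27 + -3.86*0 = 7.27
i=1: S_1 = 7.27 + -3.86*1 = 3.41
i=2: S_2 = 7.27 + -3.86*2 = -0.45
i=3: S_3 = 7.27 + -3.86*3 = -4.31
i=4: S_4 = 7.27 + -3.86*4 = -8.17
The first 5 terms are: [7.27, 3.41, -0.45, -4.31, -8.17]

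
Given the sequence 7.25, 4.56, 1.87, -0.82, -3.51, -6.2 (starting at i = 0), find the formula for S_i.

Check differences: 4.56 - 7.25 = -2.69
1.87 - 4.56 = -2.69
Common difference d = -2.69.
First term a = 7.25.
Formula: S_i = 7.25 - 2.69*i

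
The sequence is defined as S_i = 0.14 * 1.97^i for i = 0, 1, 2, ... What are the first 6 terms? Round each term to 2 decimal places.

This is a geometric sequence.
i=0: S_0 = 0.14 * 1.97^0 = 0.14
i=1: S_1 = 0.14 * 1.97^1 ≈ 0.28
i=2: S_2 = 0.14 * 1.97^2 ≈ 0.54
i=3: S_3 = 0.14 * 1.97^3 ≈ 1.07
i=4: S_4 = 0.14 * 1.97^4 ≈ 2.11
i=5: S_5 = 0.14 * 1.97^5 ≈ 4.15
The first 6 terms are: [0.14, 0.28, 0.54, 1.07, 2.11, 4.15]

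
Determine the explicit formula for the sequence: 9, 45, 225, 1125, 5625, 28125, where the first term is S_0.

Check ratios: 45 / 9 = 5.0
Common ratio r = 5.
First term a = 9.
Formula: S_i = 9 * 5^i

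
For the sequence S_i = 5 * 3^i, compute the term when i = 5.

S_5 = 5 * 3^5 = 5 * 243 = 1215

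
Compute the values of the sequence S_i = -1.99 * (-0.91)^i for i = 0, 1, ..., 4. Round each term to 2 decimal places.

This is a geometric sequence.
i=0: S_0 = -1.99 * (-0.91)^0 = -1.99
i=1: S_1 = -1.99 * (-0.91)^1 ≈ 1.81
i=2: S_2 = -1.99 * (-0.91)^2 ≈ -1.65
i=3: S_3 = -1.99 * (-0.91)^3 ≈ 1.5
i=4: S_4 = -1.99 * (-0.91)^4 ≈ -1.36
The first 5 terms are: [-1.99, 1.81, -1.65, 1.5, -1.36]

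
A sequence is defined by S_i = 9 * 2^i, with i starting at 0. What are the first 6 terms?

This is a geometric sequence.
i=0: S_0 = 9 * 2^0 = 9
i=1: S_1 = 9 * 2^1 = 18
i=2: S_2 = 9 * 2^2 = 36
i=3: S_3 = 9 * 2^3 = 72
i=4: S_4 = 9 * 2^4 = 144
i=5: S_5 = 9 * 2^5 = 288
The first 6 terms are: [9, 18, 36, 72, 144, 288]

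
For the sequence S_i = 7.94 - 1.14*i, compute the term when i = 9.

S_9 = 7.94 + -1.14*9 = 7.94 + -10.26 = -2.32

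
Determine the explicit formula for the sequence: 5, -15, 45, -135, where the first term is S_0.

Check ratios: -15 / 5 = -3.0
Common ratio r = -3.
First term a = 5.
Formula: S_i = 5 * (-3)^i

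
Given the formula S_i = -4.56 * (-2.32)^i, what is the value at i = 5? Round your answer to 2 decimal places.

S_5 = -4.56 * (-2.32)^5 ≈ -4.56 * -67.2109 ≈ 306.48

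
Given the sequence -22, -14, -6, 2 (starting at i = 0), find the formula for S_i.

Check differences: -14 - -22 = 8
-6 - -14 = 8
Common difference d = 8.
First term a = -22.
Formula: S_i = -22 + 8*i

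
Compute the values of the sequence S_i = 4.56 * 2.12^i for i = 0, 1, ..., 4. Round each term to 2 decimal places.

This is a geometric sequence.
i=0: S_0 = 4.56 * 2.12^0 = 4.56
i=1: S_1 = 4.56 * 2.12^1 ≈ 9.67
i=2: S_2 = 4.56 * 2.12^2 ≈ 20.49
i=3: S_3 = 4.56 * 2.12^3 ≈ 43.45
i=4: S_4 = 4.56 * 2.12^4 ≈ 92.11
The first 5 terms are: [4.56, 9.67, 20.49, 43.45, 92.11]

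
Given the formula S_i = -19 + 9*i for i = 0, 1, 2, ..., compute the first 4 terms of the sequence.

This is an arithmetic sequence.
i=0: S_0 = -19 + 9*0 = -19
i=1: S_1 = -19 + 9*1 = -10
i=2: S_2 = -19 + 9*2 = -1
i=3: S_3 = -19 + 9*3 = 8
The first 4 terms are: [-19, -10, -1, 8]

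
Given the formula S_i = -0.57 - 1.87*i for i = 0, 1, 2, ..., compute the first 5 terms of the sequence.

This is an arithmetic sequence.
i=0: S_0 = -0.57 + -1.87*0 = -0.57
i=1: S_1 = -0.57 + -1.87*1 = -2.44
i=2: S_2 = -0.57 + -1.87*2 = -4.31
i=3: S_3 = -0.57 + -1.87*3 = -6.18
i=4: S_4 = -0.57 + -1.87*4 = -8.05
The first 5 terms are: [-0.57, -2.44, -4.31, -6.18, -8.05]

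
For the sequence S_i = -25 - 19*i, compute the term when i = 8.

S_8 = -25 + -19*8 = -25 + -152 = -177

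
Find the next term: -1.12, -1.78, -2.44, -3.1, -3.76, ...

Differences: -1.78 - -1.12 = -0.66
This is an arithmetic sequence with common difference d = -0.66.
Next term = -3.76 + -0.66 = -4.42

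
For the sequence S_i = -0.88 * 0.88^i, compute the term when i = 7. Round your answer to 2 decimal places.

S_7 = -0.88 * 0.88^7 ≈ -0.88 * 0.4087 ≈ -0.36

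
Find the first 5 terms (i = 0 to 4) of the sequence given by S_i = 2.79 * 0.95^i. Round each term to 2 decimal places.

This is a geometric sequence.
i=0: S_0 = 2.79 * 0.95^0 = 2.79
i=1: S_1 = 2.79 * 0.95^1 ≈ 2.65
i=2: S_2 = 2.79 * 0.95^2 ≈ 2.52
i=3: S_3 = 2.79 * 0.95^3 ≈ 2.39
i=4: S_4 = 2.79 * 0.95^4 ≈ 2.27
The first 5 terms are: [2.79, 2.65, 2.52, 2.39, 2.27]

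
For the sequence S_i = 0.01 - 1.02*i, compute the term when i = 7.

S_7 = 0.01 + -1.02*7 = 0.01 + -7.14 = -7.13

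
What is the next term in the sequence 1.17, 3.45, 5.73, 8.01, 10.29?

Differences: 3.45 - 1.17 = 2.28
This is an arithmetic sequence with common difference d = 2.28.
Next term = 10.29 + 2.28 = 12.57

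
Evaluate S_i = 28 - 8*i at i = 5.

S_5 = 28 + -8*5 = 28 + -40 = -12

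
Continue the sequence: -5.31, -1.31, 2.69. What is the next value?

Differences: -1.31 - -5.31 = 4.0
This is an arithmetic sequence with common difference d = 4.0.
Next term = 2.69 + 4.0 = 6.69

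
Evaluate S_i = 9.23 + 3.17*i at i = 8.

S_8 = 9.23 + 3.17*8 = 9.23 + 25.36 = 34.59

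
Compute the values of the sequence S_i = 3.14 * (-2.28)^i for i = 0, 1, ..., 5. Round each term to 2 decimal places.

This is a geometric sequence.
i=0: S_0 = 3.14 * (-2.28)^0 = 3.14
i=1: S_1 = 3.14 * (-2.28)^1 ≈ -7.16
i=2: S_2 = 3.14 * (-2.28)^2 ≈ 16.32
i=3: S_3 = 3.14 * (-2.28)^3 ≈ -37.22
i=4: S_4 = 3.14 * (-2.28)^4 ≈ 84.85
i=5: S_5 = 3.14 * (-2.28)^5 ≈ -193.47
The first 6 terms are: [3.14, -7.16, 16.32, -37.22, 84.85, -193.47]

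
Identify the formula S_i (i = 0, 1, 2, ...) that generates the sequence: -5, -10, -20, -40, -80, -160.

Check ratios: -10 / -5 = 2.0
Common ratio r = 2.
First term a = -5.
Formula: S_i = -5 * 2^i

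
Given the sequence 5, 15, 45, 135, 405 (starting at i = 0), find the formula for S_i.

Check ratios: 15 / 5 = 3.0
Common ratio r = 3.
First term a = 5.
Formula: S_i = 5 * 3^i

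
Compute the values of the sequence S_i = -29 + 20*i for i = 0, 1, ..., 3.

This is an arithmetic sequence.
i=0: S_0 = -29 + 20*0 = -29
i=1: S_1 = -29 + 20*1 = -9
i=2: S_2 = -29 + 20*2 = 11
i=3: S_3 = -29 + 20*3 = 31
The first 4 terms are: [-29, -9, 11, 31]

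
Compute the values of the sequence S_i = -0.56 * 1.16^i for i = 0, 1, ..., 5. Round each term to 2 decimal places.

This is a geometric sequence.
i=0: S_0 = -0.56 * 1.16^0 = -0.56
i=1: S_1 = -0.56 * 1.16^1 ≈ -0.65
i=2: S_2 = -0.56 * 1.16^2 ≈ -0.75
i=3: S_3 = -0.56 * 1.16^3 ≈ -0.87
i=4: S_4 = -0.56 * 1.16^4 ≈ -1.01
i=5: S_5 = -0.56 * 1.16^5 ≈ -1.18
The first 6 terms are: [-0.56, -0.65, -0.75, -0.87, -1.01, -1.18]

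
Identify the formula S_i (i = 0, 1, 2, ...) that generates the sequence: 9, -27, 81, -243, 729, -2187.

Check ratios: -27 / 9 = -3.0
Common ratio r = -3.
First term a = 9.
Formula: S_i = 9 * (-3)^i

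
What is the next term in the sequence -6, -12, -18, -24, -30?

Differences: -12 - -6 = -6
This is an arithmetic sequence with common difference d = -6.
Next term = -30 + -6 = -36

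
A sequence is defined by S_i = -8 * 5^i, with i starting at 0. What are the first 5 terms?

This is a geometric sequence.
i=0: S_0 = -8 * 5^0 = -8
i=1: S_1 = -8 * 5^1 = -40
i=2: S_2 = -8 * 5^2 = -200
i=3: S_3 = -8 * 5^3 = -1000
i=4: S_4 = -8 * 5^4 = -5000
The first 5 terms are: [-8, -40, -200, -1000, -5000]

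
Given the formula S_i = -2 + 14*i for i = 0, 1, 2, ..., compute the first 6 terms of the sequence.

This is an arithmetic sequence.
i=0: S_0 = -2 + 14*0 = -2
i=1: S_1 = -2 + 14*1 = 12
i=2: S_2 = -2 + 14*2 = 26
i=3: S_3 = -2 + 14*3 = 40
i=4: S_4 = -2 + 14*4 = 54
i=5: S_5 = -2 + 14*5 = 68
The first 6 terms are: [-2, 12, 26, 40, 54, 68]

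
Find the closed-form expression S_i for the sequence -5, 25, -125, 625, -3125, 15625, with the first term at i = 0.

Check ratios: 25 / -5 = -5.0
Common ratio r = -5.
First term a = -5.
Formula: S_i = -5 * (-5)^i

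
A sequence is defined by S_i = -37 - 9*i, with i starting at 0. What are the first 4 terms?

This is an arithmetic sequence.
i=0: S_0 = -37 + -9*0 = -37
i=1: S_1 = -37 + -9*1 = -46
i=2: S_2 = -37 + -9*2 = -55
i=3: S_3 = -37 + -9*3 = -64
The first 4 terms are: [-37, -46, -55, -64]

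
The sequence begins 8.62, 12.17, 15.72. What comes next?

Differences: 12.17 - 8.62 = 3.55
This is an arithmetic sequence with common difference d = 3.55.
Next term = 15.72 + 3.55 = 19.27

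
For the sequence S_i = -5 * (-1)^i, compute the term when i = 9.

S_9 = -5 * (-1)^9 = -5 * -1 = 5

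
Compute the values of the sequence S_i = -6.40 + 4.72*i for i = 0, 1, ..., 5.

This is an arithmetic sequence.
i=0: S_0 = -6.4 + 4.72*0 = -6.4
i=1: S_1 = -6.4 + 4.72*1 = -1.68
i=2: S_2 = -6.4 + 4.72*2 = 3.04
i=3: S_3 = -6.4 + 4.72*3 = 7.76
i=4: S_4 = -6.4 + 4.72*4 = 12.48
i=5: S_5 = -6.4 + 4.72*5 = 17.2
The first 6 terms are: [-6.4, -1.68, 3.04, 7.76, 12.48, 17.2]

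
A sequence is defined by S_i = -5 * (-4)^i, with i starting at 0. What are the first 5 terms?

This is a geometric sequence.
i=0: S_0 = -5 * (-4)^0 = -5
i=1: S_1 = -5 * (-4)^1 = 20
i=2: S_2 = -5 * (-4)^2 = -80
i=3: S_3 = -5 * (-4)^3 = 320
i=4: S_4 = -5 * (-4)^4 = -1280
The first 5 terms are: [-5, 20, -80, 320, -1280]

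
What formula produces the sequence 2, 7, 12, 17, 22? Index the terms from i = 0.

Check differences: 7 - 2 = 5
12 - 7 = 5
Common difference d = 5.
First term a = 2.
Formula: S_i = 2 + 5*i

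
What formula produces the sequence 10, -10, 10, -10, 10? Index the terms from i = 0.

Check ratios: -10 / 10 = -1.0
Common ratio r = -1.
First term a = 10.
Formula: S_i = 10 * (-1)^i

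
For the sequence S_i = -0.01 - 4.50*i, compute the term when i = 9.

S_9 = -0.01 + -4.5*9 = -0.01 + -40.5 = -40.51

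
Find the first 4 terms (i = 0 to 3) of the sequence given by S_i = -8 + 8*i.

This is an arithmetic sequence.
i=0: S_0 = -8 + 8*0 = -8
i=1: S_1 = -8 + 8*1 = 0
i=2: S_2 = -8 + 8*2 = 8
i=3: S_3 = -8 + 8*3 = 16
The first 4 terms are: [-8, 0, 8, 16]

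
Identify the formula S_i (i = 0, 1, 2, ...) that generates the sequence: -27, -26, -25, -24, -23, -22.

Check differences: -26 - -27 = 1
-25 - -26 = 1
Common difference d = 1.
First term a = -27.
Formula: S_i = -27 + 1*i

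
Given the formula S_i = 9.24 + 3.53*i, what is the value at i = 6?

S_6 = 9.24 + 3.53*6 = 9.24 + 21.18 = 30.42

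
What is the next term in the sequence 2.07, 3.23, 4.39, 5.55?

Differences: 3.23 - 2.07 = 1.16
This is an arithmetic sequence with common difference d = 1.16.
Next term = 5.55 + 1.16 = 6.71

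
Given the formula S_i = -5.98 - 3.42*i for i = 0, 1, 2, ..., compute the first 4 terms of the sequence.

This is an arithmetic sequence.
i=0: S_0 = -5.98 + -3.42*0 = -5.98
i=1: S_1 = -5.98 + -3.42*1 = -9.4
i=2: S_2 = -5.98 + -3.42*2 = -12.82
i=3: S_3 = -5.98 + -3.42*3 = -16.24
The first 4 terms are: [-5.98, -9.4, -12.82, -16.24]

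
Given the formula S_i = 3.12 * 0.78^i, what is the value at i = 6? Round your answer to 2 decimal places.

S_6 = 3.12 * 0.78^6 ≈ 3.12 * 0.2252 ≈ 0.7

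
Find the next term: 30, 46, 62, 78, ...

Differences: 46 - 30 = 16
This is an arithmetic sequence with common difference d = 16.
Next term = 78 + 16 = 94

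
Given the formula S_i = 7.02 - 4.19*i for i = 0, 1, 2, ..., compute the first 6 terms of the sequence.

This is an arithmetic sequence.
i=0: S_0 = 7.02 + -4.19*0 = 7.02
i=1: S_1 = 7.02 + -4.19*1 = 2.83
i=2: S_2 = 7.02 + -4.19*2 = -1.36
i=3: S_3 = 7.02 + -4.19*3 = -5.55
i=4: S_4 = 7.02 + -4.19*4 = -9.74
i=5: S_5 = 7.02 + -4.19*5 = -13.93
The first 6 terms are: [7.02, 2.83, -1.36, -5.55, -9.74, -13.93]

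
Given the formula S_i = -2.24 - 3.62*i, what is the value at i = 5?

S_5 = -2.24 + -3.62*5 = -2.24 + -18.1 = -20.34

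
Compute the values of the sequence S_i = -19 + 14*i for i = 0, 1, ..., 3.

This is an arithmetic sequence.
i=0: S_0 = -19 + 14*0 = -19
i=1: S_1 = -19 + 14*1 = -5
i=2: S_2 = -19 + 14*2 = 9
i=3: S_3 = -19 + 14*3 = 23
The first 4 terms are: [-19, -5, 9, 23]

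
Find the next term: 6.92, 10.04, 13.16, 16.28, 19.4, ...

Differences: 10.04 - 6.92 = 3.12
This is an arithmetic sequence with common difference d = 3.12.
Next term = 19.4 + 3.12 = 22.52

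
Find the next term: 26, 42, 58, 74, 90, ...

Differences: 42 - 26 = 16
This is an arithmetic sequence with common difference d = 16.
Next term = 90 + 16 = 106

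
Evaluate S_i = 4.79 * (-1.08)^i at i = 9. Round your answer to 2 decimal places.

S_9 = 4.79 * (-1.08)^9 ≈ 4.79 * -1.999 ≈ -9.58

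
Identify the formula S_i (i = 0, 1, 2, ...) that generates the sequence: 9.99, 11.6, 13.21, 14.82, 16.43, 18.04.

Check differences: 11.6 - 9.99 = 1.61
13.21 - 11.6 = 1.61
Common difference d = 1.61.
First term a = 9.99.
Formula: S_i = 9.99 + 1.61*i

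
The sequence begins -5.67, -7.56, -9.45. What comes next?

Differences: -7.56 - -5.67 = -1.89
This is an arithmetic sequence with common difference d = -1.89.
Next term = -9.45 + -1.89 = -11.34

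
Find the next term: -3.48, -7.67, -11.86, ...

Differences: -7.67 - -3.48 = -4.19
This is an arithmetic sequence with common difference d = -4.19.
Next term = -11.86 + -4.19 = -16.05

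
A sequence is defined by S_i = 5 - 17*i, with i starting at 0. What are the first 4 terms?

This is an arithmetic sequence.
i=0: S_0 = 5 + -17*0 = 5
i=1: S_1 = 5 + -17*1 = -12
i=2: S_2 = 5 + -17*2 = -29
i=3: S_3 = 5 + -17*3 = -46
The first 4 terms are: [5, -12, -29, -46]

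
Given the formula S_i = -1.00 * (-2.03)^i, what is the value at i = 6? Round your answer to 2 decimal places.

S_6 = -1.0 * (-2.03)^6 ≈ -1.0 * 69.9804 ≈ -69.98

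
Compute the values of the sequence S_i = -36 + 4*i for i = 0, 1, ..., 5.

This is an arithmetic sequence.
i=0: S_0 = -36 + 4*0 = -36
i=1: S_1 = -36 + 4*1 = -32
i=2: S_2 = -36 + 4*2 = -28
i=3: S_3 = -36 + 4*3 = -24
i=4: S_4 = -36 + 4*4 = -20
i=5: S_5 = -36 + 4*5 = -16
The first 6 terms are: [-36, -32, -28, -24, -20, -16]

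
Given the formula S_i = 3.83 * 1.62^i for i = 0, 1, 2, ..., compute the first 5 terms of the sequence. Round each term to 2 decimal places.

This is a geometric sequence.
i=0: S_0 = 3.83 * 1.62^0 = 3.83
i=1: S_1 = 3.83 * 1.62^1 ≈ 6.2
i=2: S_2 = 3.83 * 1.62^2 ≈ 10.05
i=3: S_3 = 3.83 * 1.62^3 ≈ 16.28
i=4: S_4 = 3.83 * 1.62^4 ≈ 26.38
The first 5 terms are: [3.83, 6.2, 10.05, 16.28, 26.38]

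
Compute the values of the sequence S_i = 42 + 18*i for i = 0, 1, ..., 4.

This is an arithmetic sequence.
i=0: S_0 = 42 + 18*0 = 42
i=1: S_1 = 42 + 18*1 = 60
i=2: S_2 = 42 + 18*2 = 78
i=3: S_3 = 42 + 18*3 = 96
i=4: S_4 = 42 + 18*4 = 114
The first 5 terms are: [42, 60, 78, 96, 114]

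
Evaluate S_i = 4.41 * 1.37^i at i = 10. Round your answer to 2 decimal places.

S_10 = 4.41 * 1.37^10 ≈ 4.41 * 23.2919 ≈ 102.72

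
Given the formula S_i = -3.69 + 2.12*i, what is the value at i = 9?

S_9 = -3.69 + 2.12*9 = -3.69 + 19.08 = 15.39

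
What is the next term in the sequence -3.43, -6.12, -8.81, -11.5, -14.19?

Differences: -6.12 - -3.43 = -2.69
This is an arithmetic sequence with common difference d = -2.69.
Next term = -14.19 + -2.69 = -16.88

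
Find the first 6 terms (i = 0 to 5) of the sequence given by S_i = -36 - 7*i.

This is an arithmetic sequence.
i=0: S_0 = -36 + -7*0 = -36
i=1: S_1 = -36 + -7*1 = -43
i=2: S_2 = -36 + -7*2 = -50
i=3: S_3 = -36 + -7*3 = -57
i=4: S_4 = -36 + -7*4 = -64
i=5: S_5 = -36 + -7*5 = -71
The first 6 terms are: [-36, -43, -50, -57, -64, -71]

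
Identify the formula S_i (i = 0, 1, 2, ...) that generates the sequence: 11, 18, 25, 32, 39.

Check differences: 18 - 11 = 7
25 - 18 = 7
Common difference d = 7.
First term a = 11.
Formula: S_i = 11 + 7*i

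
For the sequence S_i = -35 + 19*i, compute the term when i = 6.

S_6 = -35 + 19*6 = -35 + 114 = 79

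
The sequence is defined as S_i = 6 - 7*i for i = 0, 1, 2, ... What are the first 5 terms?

This is an arithmetic sequence.
i=0: S_0 = 6 + -7*0 = 6
i=1: S_1 = 6 + -7*1 = -1
i=2: S_2 = 6 + -7*2 = -8
i=3: S_3 = 6 + -7*3 = -15
i=4: S_4 = 6 + -7*4 = -22
The first 5 terms are: [6, -1, -8, -15, -22]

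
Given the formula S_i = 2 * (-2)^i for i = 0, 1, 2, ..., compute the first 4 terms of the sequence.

This is a geometric sequence.
i=0: S_0 = 2 * (-2)^0 = 2
i=1: S_1 = 2 * (-2)^1 = -4
i=2: S_2 = 2 * (-2)^2 = 8
i=3: S_3 = 2 * (-2)^3 = -16
The first 4 terms are: [2, -4, 8, -16]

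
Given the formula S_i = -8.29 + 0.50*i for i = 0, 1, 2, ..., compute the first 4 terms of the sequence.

This is an arithmetic sequence.
i=0: S_0 = -8.29 + 0.5*0 = -8.29
i=1: S_1 = -8.29 + 0.5*1 = -7.79
i=2: S_2 = -8.29 + 0.5*2 = -7.29
i=3: S_3 = -8.29 + 0.5*3 = -6.79
The first 4 terms are: [-8.29, -7.79, -7.29, -6.79]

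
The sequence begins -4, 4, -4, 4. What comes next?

Ratios: 4 / -4 = -1.0
This is a geometric sequence with common ratio r = -1.
Next term = 4 * -1 = -4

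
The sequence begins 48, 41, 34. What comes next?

Differences: 41 - 48 = -7
This is an arithmetic sequence with common difference d = -7.
Next term = 34 + -7 = 27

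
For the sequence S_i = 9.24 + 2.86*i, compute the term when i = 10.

S_10 = 9.24 + 2.86*10 = 9.24 + 28.6 = 37.84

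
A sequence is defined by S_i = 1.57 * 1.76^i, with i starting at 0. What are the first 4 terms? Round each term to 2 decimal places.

This is a geometric sequence.
i=0: S_0 = 1.57 * 1.76^0 = 1.57
i=1: S_1 = 1.57 * 1.76^1 ≈ 2.76
i=2: S_2 = 1.57 * 1.76^2 ≈ 4.86
i=3: S_3 = 1.57 * 1.76^3 ≈ 8.56
The first 4 terms are: [1.57, 2.76, 4.86, 8.56]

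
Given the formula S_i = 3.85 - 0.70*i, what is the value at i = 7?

S_7 = 3.85 + -0.7*7 = 3.85 + -4.9 = -1.05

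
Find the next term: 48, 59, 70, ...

Differences: 59 - 48 = 11
This is an arithmetic sequence with common difference d = 11.
Next term = 70 + 11 = 81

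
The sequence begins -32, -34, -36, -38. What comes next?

Differences: -34 - -32 = -2
This is an arithmetic sequence with common difference d = -2.
Next term = -38 + -2 = -40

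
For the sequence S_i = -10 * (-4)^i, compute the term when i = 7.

S_7 = -10 * (-4)^7 = -10 * -16384 = 163840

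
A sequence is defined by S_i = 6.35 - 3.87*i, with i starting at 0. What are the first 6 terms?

This is an arithmetic sequence.
i=0: S_0 = 6.35 + -3.87*0 = 6.35
i=1: S_1 = 6.35 + -3.87*1 = 2.48
i=2: S_2 = 6.35 + -3.87*2 = -1.39
i=3: S_3 = 6.35 + -3.87*3 = -5.26
i=4: S_4 = 6.35 + -3.87*4 = -9.13
i=5: S_5 = 6.35 + -3.87*5 = -13.0
The first 6 terms are: [6.35, 2.48, -1.39, -5.26, -9.13, -13.0]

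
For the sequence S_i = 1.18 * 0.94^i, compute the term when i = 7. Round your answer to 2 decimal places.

S_7 = 1.18 * 0.94^7 ≈ 1.18 * 0.6485 ≈ 0.77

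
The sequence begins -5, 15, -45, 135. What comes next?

Ratios: 15 / -5 = -3.0
This is a geometric sequence with common ratio r = -3.
Next term = 135 * -3 = -405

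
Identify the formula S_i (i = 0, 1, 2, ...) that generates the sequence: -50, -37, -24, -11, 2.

Check differences: -37 - -50 = 13
-24 - -37 = 13
Common difference d = 13.
First term a = -50.
Formula: S_i = -50 + 13*i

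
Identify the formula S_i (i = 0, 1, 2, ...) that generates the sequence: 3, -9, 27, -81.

Check ratios: -9 / 3 = -3.0
Common ratio r = -3.
First term a = 3.
Formula: S_i = 3 * (-3)^i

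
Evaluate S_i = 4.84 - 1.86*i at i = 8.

S_8 = 4.84 + -1.86*8 = 4.84 + -14.88 = -10.04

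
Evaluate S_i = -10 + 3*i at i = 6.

S_6 = -10 + 3*6 = -10 + 18 = 8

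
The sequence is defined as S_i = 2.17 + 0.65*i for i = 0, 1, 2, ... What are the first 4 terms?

This is an arithmetic sequence.
i=0: S_0 = 2.17 + 0.65*0 = 2.17
i=1: S_1 = 2.17 + 0.65*1 = 2.82
i=2: S_2 = 2.17 + 0.65*2 = 3.47
i=3: S_3 = 2.17 + 0.65*3 = 4.12
The first 4 terms are: [2.17, 2.82, 3.47, 4.12]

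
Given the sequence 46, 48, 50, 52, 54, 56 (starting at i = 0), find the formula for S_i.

Check differences: 48 - 46 = 2
50 - 48 = 2
Common difference d = 2.
First term a = 46.
Formula: S_i = 46 + 2*i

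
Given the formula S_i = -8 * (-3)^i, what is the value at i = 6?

S_6 = -8 * (-3)^6 = -8 * 729 = -5832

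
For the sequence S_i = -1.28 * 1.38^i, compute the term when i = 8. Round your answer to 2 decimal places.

S_8 = -1.28 * 1.38^8 ≈ -1.28 * 13.1532 ≈ -16.84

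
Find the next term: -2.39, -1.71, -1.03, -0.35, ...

Differences: -1.71 - -2.39 = 0.68
This is an arithmetic sequence with common difference d = 0.68.
Next term = -0.35 + 0.68 = 0.33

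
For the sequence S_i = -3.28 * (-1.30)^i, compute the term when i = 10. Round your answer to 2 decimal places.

S_10 = -3.28 * (-1.3)^10 ≈ -3.28 * 13.7858 ≈ -45.22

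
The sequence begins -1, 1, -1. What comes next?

Ratios: 1 / -1 = -1.0
This is a geometric sequence with common ratio r = -1.
Next term = -1 * -1 = 1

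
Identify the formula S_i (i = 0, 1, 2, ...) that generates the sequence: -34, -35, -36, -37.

Check differences: -35 - -34 = -1
-36 - -35 = -1
Common difference d = -1.
First term a = -34.
Formula: S_i = -34 - 1*i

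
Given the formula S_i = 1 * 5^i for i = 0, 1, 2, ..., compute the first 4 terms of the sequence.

This is a geometric sequence.
i=0: S_0 = 1 * 5^0 = 1
i=1: S_1 = 1 * 5^1 = 5
i=2: S_2 = 1 * 5^2 = 25
i=3: S_3 = 1 * 5^3 = 125
The first 4 terms are: [1, 5, 25, 125]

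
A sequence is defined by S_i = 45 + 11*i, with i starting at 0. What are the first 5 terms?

This is an arithmetic sequence.
i=0: S_0 = 45 + 11*0 = 45
i=1: S_1 = 45 + 11*1 = 56
i=2: S_2 = 45 + 11*2 = 67
i=3: S_3 = 45 + 11*3 = 78
i=4: S_4 = 45 + 11*4 = 89
The first 5 terms are: [45, 56, 67, 78, 89]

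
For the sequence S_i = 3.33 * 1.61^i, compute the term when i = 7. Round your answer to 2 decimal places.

S_7 = 3.33 * 1.61^7 ≈ 3.33 * 28.0402 ≈ 93.37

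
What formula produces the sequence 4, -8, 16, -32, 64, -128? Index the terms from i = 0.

Check ratios: -8 / 4 = -2.0
Common ratio r = -2.
First term a = 4.
Formula: S_i = 4 * (-2)^i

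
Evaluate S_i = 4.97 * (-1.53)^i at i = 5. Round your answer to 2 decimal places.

S_5 = 4.97 * (-1.53)^5 ≈ 4.97 * -8.3841 ≈ -41.67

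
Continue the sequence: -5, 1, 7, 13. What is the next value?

Differences: 1 - -5 = 6
This is an arithmetic sequence with common difference d = 6.
Next term = 13 + 6 = 19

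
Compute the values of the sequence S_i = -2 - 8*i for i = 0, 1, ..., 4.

This is an arithmetic sequence.
i=0: S_0 = -2 + -8*0 = -2
i=1: S_1 = -2 + -8*1 = -10
i=2: S_2 = -2 + -8*2 = -18
i=3: S_3 = -2 + -8*3 = -26
i=4: S_4 = -2 + -8*4 = -34
The first 5 terms are: [-2, -10, -18, -26, -34]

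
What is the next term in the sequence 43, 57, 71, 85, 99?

Differences: 57 - 43 = 14
This is an arithmetic sequence with common difference d = 14.
Next term = 99 + 14 = 113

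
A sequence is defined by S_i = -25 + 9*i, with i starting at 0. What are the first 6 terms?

This is an arithmetic sequence.
i=0: S_0 = -25 + 9*0 = -25
i=1: S_1 = -25 + 9*1 = -16
i=2: S_2 = -25 + 9*2 = -7
i=3: S_3 = -25 + 9*3 = 2
i=4: S_4 = -25 + 9*4 = 11
i=5: S_5 = -25 + 9*5 = 20
The first 6 terms are: [-25, -16, -7, 2, 11, 20]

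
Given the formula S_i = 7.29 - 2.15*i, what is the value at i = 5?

S_5 = 7.29 + -2.15*5 = 7.29 + -10.75 = -3.46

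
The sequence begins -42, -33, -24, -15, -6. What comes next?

Differences: -33 - -42 = 9
This is an arithmetic sequence with common difference d = 9.
Next term = -6 + 9 = 3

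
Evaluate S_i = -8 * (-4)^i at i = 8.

S_8 = -8 * (-4)^8 = -8 * 65536 = -524288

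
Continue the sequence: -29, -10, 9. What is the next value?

Differences: -10 - -29 = 19
This is an arithmetic sequence with common difference d = 19.
Next term = 9 + 19 = 28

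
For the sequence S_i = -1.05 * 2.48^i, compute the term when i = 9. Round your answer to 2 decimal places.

S_9 = -1.05 * 2.48^9 ≈ -1.05 * 3548.666 ≈ -3726.1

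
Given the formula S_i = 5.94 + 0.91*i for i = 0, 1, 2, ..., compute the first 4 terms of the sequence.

This is an arithmetic sequence.
i=0: S_0 = 5.94 + 0.91*0 = 5.94
i=1: S_1 = 5.94 + 0.91*1 = 6.85
i=2: S_2 = 5.94 + 0.91*2 = 7.76
i=3: S_3 = 5.94 + 0.91*3 = 8.67
The first 4 terms are: [5.94, 6.85, 7.76, 8.67]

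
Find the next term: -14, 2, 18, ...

Differences: 2 - -14 = 16
This is an arithmetic sequence with common difference d = 16.
Next term = 18 + 16 = 34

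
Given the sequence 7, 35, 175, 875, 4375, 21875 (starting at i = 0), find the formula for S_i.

Check ratios: 35 / 7 = 5.0
Common ratio r = 5.
First term a = 7.
Formula: S_i = 7 * 5^i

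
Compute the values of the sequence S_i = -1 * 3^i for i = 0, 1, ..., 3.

This is a geometric sequence.
i=0: S_0 = -1 * 3^0 = -1
i=1: S_1 = -1 * 3^1 = -3
i=2: S_2 = -1 * 3^2 = -9
i=3: S_3 = -1 * 3^3 = -27
The first 4 terms are: [-1, -3, -9, -27]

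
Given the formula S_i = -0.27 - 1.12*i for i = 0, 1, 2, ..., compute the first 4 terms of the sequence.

This is an arithmetic sequence.
i=0: S_0 = -0.27 + -1.12*0 = -0.27
i=1: S_1 = -0.27 + -1.12*1 = -1.39
i=2: S_2 = -0.27 + -1.12*2 = -2.51
i=3: S_3 = -0.27 + -1.12*3 = -3.63
The first 4 terms are: [-0.27, -1.39, -2.51, -3.63]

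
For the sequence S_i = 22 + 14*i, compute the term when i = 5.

S_5 = 22 + 14*5 = 22 + 70 = 92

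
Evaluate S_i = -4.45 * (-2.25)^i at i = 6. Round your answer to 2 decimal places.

S_6 = -4.45 * (-2.25)^6 ≈ -4.45 * 129.7463 ≈ -577.37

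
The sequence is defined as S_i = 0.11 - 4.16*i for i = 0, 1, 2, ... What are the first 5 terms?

This is an arithmetic sequence.
i=0: S_0 = 0.11 + -4.16*0 = 0.11
i=1: S_1 = 0.11 + -4.16*1 = -4.05
i=2: S_2 = 0.11 + -4.16*2 = -8.21
i=3: S_3 = 0.11 + -4.16*3 = -12.37
i=4: S_4 = 0.11 + -4.16*4 = -16.53
The first 5 terms are: [0.11, -4.05, -8.21, -12.37, -16.53]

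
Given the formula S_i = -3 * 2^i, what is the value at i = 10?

S_10 = -3 * 2^10 = -3 * 1024 = -3072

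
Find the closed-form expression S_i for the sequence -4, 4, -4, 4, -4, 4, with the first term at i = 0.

Check ratios: 4 / -4 = -1.0
Common ratio r = -1.
First term a = -4.
Formula: S_i = -4 * (-1)^i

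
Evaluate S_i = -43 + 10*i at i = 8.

S_8 = -43 + 10*8 = -43 + 80 = 37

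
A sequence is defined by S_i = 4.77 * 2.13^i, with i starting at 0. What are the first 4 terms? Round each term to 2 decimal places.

This is a geometric sequence.
i=0: S_0 = 4.77 * 2.13^0 = 4.77
i=1: S_1 = 4.77 * 2.13^1 ≈ 10.16
i=2: S_2 = 4.77 * 2.13^2 ≈ 21.64
i=3: S_3 = 4.77 * 2.13^3 ≈ 46.1
The first 4 terms are: [4.77, 10.16, 21.64, 46.1]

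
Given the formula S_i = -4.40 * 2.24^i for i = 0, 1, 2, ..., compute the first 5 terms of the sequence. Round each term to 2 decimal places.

This is a geometric sequence.
i=0: S_0 = -4.4 * 2.24^0 = -4.4
i=1: S_1 = -4.4 * 2.24^1 ≈ -9.86
i=2: S_2 = -4.4 * 2.24^2 ≈ -22.08
i=3: S_3 = -4.4 * 2.24^3 ≈ -49.45
i=4: S_4 = -4.4 * 2.24^4 ≈ -110.78
The first 5 terms are: [-4.4, -9.86, -22.08, -49.45, -110.78]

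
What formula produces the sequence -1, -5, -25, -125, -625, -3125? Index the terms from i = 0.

Check ratios: -5 / -1 = 5.0
Common ratio r = 5.
First term a = -1.
Formula: S_i = -1 * 5^i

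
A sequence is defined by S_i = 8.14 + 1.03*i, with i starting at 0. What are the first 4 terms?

This is an arithmetic sequence.
i=0: S_0 = 8.14 + 1.03*0 = 8.14
i=1: S_1 = 8.14 + 1.03*1 = 9.17
i=2: S_2 = 8.14 + 1.03*2 = 10.2
i=3: S_3 = 8.14 + 1.03*3 = 11.23
The first 4 terms are: [8.14, 9.17, 10.2, 11.23]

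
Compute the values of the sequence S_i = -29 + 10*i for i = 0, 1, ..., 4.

This is an arithmetic sequence.
i=0: S_0 = -29 + 10*0 = -29
i=1: S_1 = -29 + 10*1 = -19
i=2: S_2 = -29 + 10*2 = -9
i=3: S_3 = -29 + 10*3 = 1
i=4: S_4 = -29 + 10*4 = 11
The first 5 terms are: [-29, -19, -9, 1, 11]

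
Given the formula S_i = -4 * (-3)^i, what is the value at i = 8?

S_8 = -4 * (-3)^8 = -4 * 6561 = -26244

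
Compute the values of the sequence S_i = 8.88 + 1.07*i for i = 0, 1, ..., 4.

This is an arithmetic sequence.
i=0: S_0 = 8.88 + 1.07*0 = 8.88
i=1: S_1 = 8.88 + 1.07*1 = 9.95
i=2: S_2 = 8.88 + 1.07*2 = 11.02
i=3: S_3 = 8.88 + 1.07*3 = 12.09
i=4: S_4 = 8.88 + 1.07*4 = 13.16
The first 5 terms are: [8.88, 9.95, 11.02, 12.09, 13.16]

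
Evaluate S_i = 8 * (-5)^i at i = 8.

S_8 = 8 * (-5)^8 = 8 * 390625 = 3125000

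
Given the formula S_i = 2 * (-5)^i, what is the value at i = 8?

S_8 = 2 * (-5)^8 = 2 * 390625 = 781250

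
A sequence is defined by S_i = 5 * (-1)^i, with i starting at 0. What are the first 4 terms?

This is a geometric sequence.
i=0: S_0 = 5 * (-1)^0 = 5
i=1: S_1 = 5 * (-1)^1 = -5
i=2: S_2 = 5 * (-1)^2 = 5
i=3: S_3 = 5 * (-1)^3 = -5
The first 4 terms are: [5, -5, 5, -5]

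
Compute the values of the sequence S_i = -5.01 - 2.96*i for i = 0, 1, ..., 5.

This is an arithmetic sequence.
i=0: S_0 = -5.01 + -2.96*0 = -5.01
i=1: S_1 = -5.01 + -2.96*1 = -7.97
i=2: S_2 = -5.01 + -2.96*2 = -10.93
i=3: S_3 = -5.01 + -2.96*3 = -13.89
i=4: S_4 = -5.01 + -2.96*4 = -16.85
i=5: S_5 = -5.01 + -2.96*5 = -19.81
The first 6 terms are: [-5.01, -7.97, -10.93, -13.89, -16.85, -19.81]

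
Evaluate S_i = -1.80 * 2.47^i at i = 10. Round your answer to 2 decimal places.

S_10 = -1.8 * 2.47^10 ≈ -1.8 * 8452.1955 ≈ -15213.95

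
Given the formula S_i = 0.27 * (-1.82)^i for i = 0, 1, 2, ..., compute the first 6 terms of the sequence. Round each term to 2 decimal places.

This is a geometric sequence.
i=0: S_0 = 0.27 * (-1.82)^0 = 0.27
i=1: S_1 = 0.27 * (-1.82)^1 ≈ -0.49
i=2: S_2 = 0.27 * (-1.82)^2 ≈ 0.89
i=3: S_3 = 0.27 * (-1.82)^3 ≈ -1.63
i=4: S_4 = 0.27 * (-1.82)^4 ≈ 2.96
i=5: S_5 = 0.27 * (-1.82)^5 ≈ -5.39
The first 6 terms are: [0.27, -0.49, 0.89, -1.63, 2.96, -5.39]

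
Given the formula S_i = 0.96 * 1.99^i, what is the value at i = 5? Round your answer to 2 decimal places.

S_5 = 0.96 * 1.99^5 ≈ 0.96 * 31.208 ≈ 29.96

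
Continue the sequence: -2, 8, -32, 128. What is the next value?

Ratios: 8 / -2 = -4.0
This is a geometric sequence with common ratio r = -4.
Next term = 128 * -4 = -512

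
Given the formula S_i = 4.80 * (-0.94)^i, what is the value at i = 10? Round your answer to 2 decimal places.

S_10 = 4.8 * (-0.94)^10 ≈ 4.8 * 0.5386 ≈ 2.59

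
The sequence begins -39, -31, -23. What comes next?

Differences: -31 - -39 = 8
This is an arithmetic sequence with common difference d = 8.
Next term = -23 + 8 = -15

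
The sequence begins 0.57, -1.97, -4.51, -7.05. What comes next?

Differences: -1.97 - 0.57 = -2.54
This is an arithmetic sequence with common difference d = -2.54.
Next term = -7.05 + -2.54 = -9.59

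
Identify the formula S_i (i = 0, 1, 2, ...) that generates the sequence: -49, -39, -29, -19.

Check differences: -39 - -49 = 10
-29 - -39 = 10
Common difference d = 10.
First term a = -49.
Formula: S_i = -49 + 10*i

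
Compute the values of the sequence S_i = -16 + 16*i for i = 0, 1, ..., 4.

This is an arithmetic sequence.
i=0: S_0 = -16 + 16*0 = -16
i=1: S_1 = -16 + 16*1 = 0
i=2: S_2 = -16 + 16*2 = 16
i=3: S_3 = -16 + 16*3 = 32
i=4: S_4 = -16 + 16*4 = 48
The first 5 terms are: [-16, 0, 16, 32, 48]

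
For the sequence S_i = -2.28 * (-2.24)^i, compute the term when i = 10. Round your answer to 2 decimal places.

S_10 = -2.28 * (-2.24)^10 ≈ -2.28 * 3180.3886 ≈ -7251.29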